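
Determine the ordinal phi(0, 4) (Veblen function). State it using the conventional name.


phi(0, 4):
phi(0, beta) = omega^beta by definition.
phi(0, 4) = omega^4

omega^4


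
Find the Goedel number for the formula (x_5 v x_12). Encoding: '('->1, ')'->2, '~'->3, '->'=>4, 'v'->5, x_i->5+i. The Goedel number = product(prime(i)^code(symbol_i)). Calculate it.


Formula: (x_5 v x_12)
Symbol codes: [1, 10, 5, 17, 2]
Primes: [2, 3, 5, 7, 11]
p_1^1 = 2^1 = 2
p_2^10 = 3^10 = 59049
p_3^5 = 5^5 = 3125
p_4^17 = 7^17 = 232630513987207
p_5^2 = 11^2 = 121
Product = 10388303160450630770643750

10388303160450630770643750


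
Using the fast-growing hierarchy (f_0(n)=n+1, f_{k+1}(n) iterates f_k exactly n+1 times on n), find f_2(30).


f_2(30) = f_1^31(30)
f_1(m) = 2m + 1.
Iterating: f_1^k(n) = 2^k*(n+1) - 1.
f_2(30) = 2^31*(30+1) - 1 = 2147483648*31 - 1 = 66571993087

66571993087


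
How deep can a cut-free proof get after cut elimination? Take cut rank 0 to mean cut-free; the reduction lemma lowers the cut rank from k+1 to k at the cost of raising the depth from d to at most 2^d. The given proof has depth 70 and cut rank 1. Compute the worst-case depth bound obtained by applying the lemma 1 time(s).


Each rank reduction sends depth d to at most 2^d; cut rank r needs r reductions.
2_0(70) = 70
2_1(70) = 2^70 = 1180591620717411303424
Cut-free depth bound = 1180591620717411303424

1180591620717411303424


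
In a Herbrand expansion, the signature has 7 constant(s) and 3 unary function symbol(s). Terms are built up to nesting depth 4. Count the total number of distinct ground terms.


Herbrand terms by depth:
Depth 0: 7 constants
Depth 1: 21 new terms (running total: 28)
Depth 2: 63 new terms (running total: 91)
Depth 3: 189 new terms (running total: 280)
Depth 4: 567 new terms (running total: 847)
Total distinct ground terms = 847

847


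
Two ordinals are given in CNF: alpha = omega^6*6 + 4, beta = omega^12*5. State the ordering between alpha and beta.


Compare term by term from highest exponent:
alpha = omega^6*6 + 4
beta = omega^12*5
Term 1: alpha has omega^6*6, beta has omega^12*5
Term 2: alpha has omega^0*4, beta has omega^0*0
Result: alpha < beta

alpha < beta


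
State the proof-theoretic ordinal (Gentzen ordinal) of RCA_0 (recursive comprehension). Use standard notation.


The proof-theoretic ordinal of RCA_0 (recursive comprehension) is a standard result in ordinal analysis.
This ordinal is the supremum of order types of primitive recursive well-orderings
that the theory can prove to be well-ordered.
For RCA_0 (recursive comprehension), the proof-theoretic ordinal is omega^omega.

omega^omega


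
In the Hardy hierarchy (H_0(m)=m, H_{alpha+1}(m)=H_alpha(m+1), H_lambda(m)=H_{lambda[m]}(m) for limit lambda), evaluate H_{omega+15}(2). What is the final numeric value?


H_{omega+15}(2):
Unwind the 15 successor steps: H_{omega+15}(2) = H_omega(2+15) = H_omega(17).
H_omega(m) = H_m(m) = m + m = 2m.
Result = 2 * 17 = 34

34


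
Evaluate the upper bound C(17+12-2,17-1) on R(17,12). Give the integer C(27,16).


R(17,12) <= C(17+12-2, 17-1) = C(27, 16)
C(27, 16) = 27! / (16! * 11!)
= 13037895

13037895


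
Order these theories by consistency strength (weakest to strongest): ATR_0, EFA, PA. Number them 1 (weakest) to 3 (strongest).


Ordering by consistency strength:
1. EFA
2. PA
3. ATR_0


ATR_0=3, EFA=1, PA=2


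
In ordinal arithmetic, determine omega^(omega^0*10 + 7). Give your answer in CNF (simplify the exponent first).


omega^(omega^0*10 + 7):
omega^0 = 1, so the exponent is 10 + 7 = 17 (finite ordinal addition).
Result = omega^17, already a single CNF term.

omega^17


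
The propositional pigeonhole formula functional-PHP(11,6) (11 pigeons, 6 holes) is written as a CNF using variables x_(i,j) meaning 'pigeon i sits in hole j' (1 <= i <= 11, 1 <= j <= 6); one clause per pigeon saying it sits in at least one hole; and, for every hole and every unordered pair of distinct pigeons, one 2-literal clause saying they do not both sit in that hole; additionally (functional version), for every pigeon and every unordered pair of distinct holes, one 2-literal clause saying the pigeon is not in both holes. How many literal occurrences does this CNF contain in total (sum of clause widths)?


functional-PHP(11,6): 11 pigeons, 6 holes, 11*6 = 66 variables.
- pigeon clauses: one per pigeon -> 11 clauses of width 6 -> 66 literals
- hole clauses: 6 holes * C(11,2) = 6 * 55 -> 330 clauses of width 2 -> 660 literals
- functional clauses: 11 pigeons * C(6,2) = 11 * 15 -> 165 clauses of width 2 -> 330 literals
Total literal occurrences = 66 + 660 + 330 = 1056

1056


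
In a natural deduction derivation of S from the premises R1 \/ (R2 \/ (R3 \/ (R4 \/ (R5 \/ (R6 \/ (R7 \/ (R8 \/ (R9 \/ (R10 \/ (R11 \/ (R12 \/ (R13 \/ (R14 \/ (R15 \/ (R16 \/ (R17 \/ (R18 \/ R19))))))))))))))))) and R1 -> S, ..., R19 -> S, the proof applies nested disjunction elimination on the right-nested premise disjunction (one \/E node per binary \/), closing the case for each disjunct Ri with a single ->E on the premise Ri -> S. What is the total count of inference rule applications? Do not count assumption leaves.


The premise R1 \/ (R2 \/ (R3 \/ (R4 \/ (R5 \/ (R6 \/ (R7 \/ (R8 \/ (R9 \/ (R10 \/ (R11 \/ (R12 \/ (R13 \/ (R14 \/ (R15 \/ (R16 \/ (R17 \/ (R18 \/ R19))))))))))))))))) contains 19 disjuncts, hence 18 binary \/ connectives.
- Each binary \/ is eliminated once: 18 \/E nodes.
- Each of the 19 cases Ri derives S by one ->E with Ri -> S: 19 ->E nodes.
Total = 18 + 19 = 37

37


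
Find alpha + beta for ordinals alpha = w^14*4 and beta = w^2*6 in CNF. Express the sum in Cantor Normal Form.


Ordinal addition w^14*4 + w^2*6:
Leading exponent of alpha (14) > leading exponent of beta (2).
Since alpha's term has higher exponent than beta's leading term,
the sum is simply alpha followed by beta.
Result = w^14*4 + w^2*6

w^14*4 + w^2*6


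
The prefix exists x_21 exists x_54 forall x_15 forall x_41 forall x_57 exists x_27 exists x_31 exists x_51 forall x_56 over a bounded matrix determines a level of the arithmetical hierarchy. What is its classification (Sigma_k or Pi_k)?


Leading quantifier is exists, so the class is Sigma.
Number of quantifier blocks = alternations + 1 = 3 + 1 = 4.
Classification: Sigma_4

Sigma_4


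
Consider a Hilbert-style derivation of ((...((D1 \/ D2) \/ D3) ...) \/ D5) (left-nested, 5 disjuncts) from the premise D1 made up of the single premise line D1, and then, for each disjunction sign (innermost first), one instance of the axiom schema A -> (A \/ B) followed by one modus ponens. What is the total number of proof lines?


Building the left-nested 5-ary disjunction from D1:
- 1 premise line (D1)
- 5 disjuncts means 4 disjunction signs; each needs 1 axiom instance + 1 MP = 2 lines: 2 * 4 = 8
Total = 1 + 8 = 9 lines.

9


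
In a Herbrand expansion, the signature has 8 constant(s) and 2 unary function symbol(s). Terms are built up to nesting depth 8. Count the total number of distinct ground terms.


Herbrand terms by depth:
Depth 0: 8 constants
Depth 1: 16 new terms (running total: 24)
Depth 2: 32 new terms (running total: 56)
Depth 3: 64 new terms (running total: 120)
Depth 4: 128 new terms (running total: 248)
Depth 5: 256 new terms (running total: 504)
Depth 6: 512 new terms (running total: 1016)
Depth 7: 1024 new terms (running total: 2040)
Depth 8: 2048 new terms (running total: 4088)
Total distinct ground terms = 4088

4088


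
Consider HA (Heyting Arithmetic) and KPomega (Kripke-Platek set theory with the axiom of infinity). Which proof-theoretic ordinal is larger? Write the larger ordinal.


Proof-theoretic ordinal of HA (Heyting Arithmetic): epsilon_0
Proof-theoretic ordinal of KPomega (Kripke-Platek set theory with the axiom of infinity): psi_0(epsilon_{Omega+1})
Comparing: epsilon_0 < psi_0(epsilon_{Omega+1}).
The larger ordinal is psi_0(epsilon_{Omega+1}) (from KPomega (Kripke-Platek set theory with the axiom of infinity)).

psi_0(epsilon_{Omega+1})


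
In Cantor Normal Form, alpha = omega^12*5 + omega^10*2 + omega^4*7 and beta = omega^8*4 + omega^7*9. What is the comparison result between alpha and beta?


Compare term by term from highest exponent:
alpha = omega^12*5 + omega^10*2 + omega^4*7
beta = omega^8*4 + omega^7*9
Term 1: alpha has omega^12*5, beta has omega^8*4
Term 2: alpha has omega^10*2, beta has omega^7*9
Term 3: alpha has omega^4*7, beta has omega^0*0
Result: alpha > beta

alpha > beta


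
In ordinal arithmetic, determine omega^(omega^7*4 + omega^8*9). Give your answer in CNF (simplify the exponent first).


omega^(omega^7*4 + omega^8*9):
In ordinal addition a term is absorbed by a following term of strictly larger exponent: 7 < 8, so omega^7*4 + omega^8*9 = omega^8*9.
omega raised to a CNF ordinal is a single CNF term: Result = omega^(omega^8*9)

omega^(omega^8*9)


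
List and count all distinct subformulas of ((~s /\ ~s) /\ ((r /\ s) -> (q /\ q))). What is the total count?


Formula: ((~s /\ ~s) /\ ((r /\ s) -> (q /\ q)))
Subformulas found:
  1. q
  2. s
  3. r
  4. ~s
  5. (r /\ s)
  6. (q /\ q)
  7. (~s /\ ~s)
  8. ((r /\ s) -> (q /\ q))
  9. ((~s /\ ~s) /\ ((r /\ s) -> (q /\ q)))
Total distinct subformulas = 9

9


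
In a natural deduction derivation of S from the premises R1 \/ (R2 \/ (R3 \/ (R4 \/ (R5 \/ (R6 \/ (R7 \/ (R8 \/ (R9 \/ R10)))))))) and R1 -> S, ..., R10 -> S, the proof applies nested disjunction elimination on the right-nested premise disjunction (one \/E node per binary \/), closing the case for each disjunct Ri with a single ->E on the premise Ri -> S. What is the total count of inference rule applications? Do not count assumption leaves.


The premise R1 \/ (R2 \/ (R3 \/ (R4 \/ (R5 \/ (R6 \/ (R7 \/ (R8 \/ (R9 \/ R10)))))))) contains 10 disjuncts, hence 9 binary \/ connectives.
- Each binary \/ is eliminated once: 9 \/E nodes.
- Each of the 10 cases Ri derives S by one ->E with Ri -> S: 10 ->E nodes.
Total = 9 + 10 = 19

19


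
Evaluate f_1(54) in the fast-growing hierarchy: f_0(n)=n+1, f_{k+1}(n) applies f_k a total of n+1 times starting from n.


f_1(54) = f_0^55(54)
f_0 adds 1 each time, applied 55 times.
f_1(54) = 54 + 55 = 109

109


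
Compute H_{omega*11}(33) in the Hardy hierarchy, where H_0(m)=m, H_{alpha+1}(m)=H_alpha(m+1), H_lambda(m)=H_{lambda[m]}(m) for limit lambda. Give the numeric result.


H_{omega*11}(33):
For the Hardy hierarchy, H_{omega*k}(n) = 2^k * n.
2^11 = 2048.
2048 * 33 = 67584

67584


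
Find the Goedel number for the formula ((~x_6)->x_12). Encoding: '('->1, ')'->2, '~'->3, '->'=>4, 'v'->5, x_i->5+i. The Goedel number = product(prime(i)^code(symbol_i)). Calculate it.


Formula: ((~x_6)->x_12)
Symbol codes: [1, 1, 3, 11, 2, 4, 17, 2]
Primes: [2, 3, 5, 7, 11, 13, 17, 19]
p_1^1 = 2^1 = 2
p_2^1 = 3^1 = 3
p_3^3 = 5^3 = 125
p_4^11 = 7^11 = 1977326743
p_5^2 = 11^2 = 121
p_6^4 = 13^4 = 28561
p_7^17 = 17^17 = 827240261886336764177
p_8^2 = 19^2 = 361
Product = 1530514147574250247941534583267755531713250

1530514147574250247941534583267755531713250


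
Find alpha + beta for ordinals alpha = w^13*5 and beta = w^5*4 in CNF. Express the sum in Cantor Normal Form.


Ordinal addition w^13*5 + w^5*4:
Leading exponent of alpha (13) > leading exponent of beta (5).
Since alpha's term has higher exponent than beta's leading term,
the sum is simply alpha followed by beta.
Result = w^13*5 + w^5*4

w^13*5 + w^5*4


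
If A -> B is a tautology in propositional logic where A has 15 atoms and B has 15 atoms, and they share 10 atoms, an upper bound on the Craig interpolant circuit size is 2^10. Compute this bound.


Shared atoms = 10
Craig interpolant size bound = 2^10
= 1024

1024


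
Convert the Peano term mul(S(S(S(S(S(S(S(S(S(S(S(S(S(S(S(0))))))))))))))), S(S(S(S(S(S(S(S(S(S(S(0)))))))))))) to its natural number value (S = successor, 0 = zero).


mul(S^15(0), S^11(0)):
S^15(0) = 15
S^11(0) = 11
15 * 11 = 165

165


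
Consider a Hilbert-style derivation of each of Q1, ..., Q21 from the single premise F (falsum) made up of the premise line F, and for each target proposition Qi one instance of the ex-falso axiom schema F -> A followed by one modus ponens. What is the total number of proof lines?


Ex falso, line by line:
- 1 premise line (F)
- 21 targets, each needing 1 axiom instance (F -> Qi) + 1 MP = 2 lines: 2 * 21 = 42
Total = 1 + 42 = 43 lines.

43


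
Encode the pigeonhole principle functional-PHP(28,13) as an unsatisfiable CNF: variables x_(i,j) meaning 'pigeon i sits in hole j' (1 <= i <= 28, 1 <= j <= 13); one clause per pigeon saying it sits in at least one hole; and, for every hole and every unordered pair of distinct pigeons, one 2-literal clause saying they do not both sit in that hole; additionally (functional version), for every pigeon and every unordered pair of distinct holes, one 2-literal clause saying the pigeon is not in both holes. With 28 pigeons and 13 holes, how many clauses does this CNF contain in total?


functional-PHP(28,13): 28 pigeons, 13 holes, 28*13 = 364 variables.
- pigeon clauses: one per pigeon -> 28 clauses
- hole clauses: 13 holes * C(28,2) = 13 * 378 -> 4914 clauses
- functional clauses: 28 pigeons * C(13,2) = 28 * 78 -> 2184 clauses
Total clauses = 28 + 4914 + 2184 = 7126

7126


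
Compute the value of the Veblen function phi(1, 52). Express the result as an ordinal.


phi(1, 52):
phi(1, beta) = epsilon_beta (the beta-th epsilon number).
phi(1, 52) = epsilon_52

epsilon_52


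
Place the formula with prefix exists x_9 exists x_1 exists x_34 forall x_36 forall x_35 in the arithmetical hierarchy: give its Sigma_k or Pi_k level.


Leading quantifier is exists, so the class is Sigma.
Number of quantifier blocks = alternations + 1 = 1 + 1 = 2.
Classification: Sigma_2

Sigma_2


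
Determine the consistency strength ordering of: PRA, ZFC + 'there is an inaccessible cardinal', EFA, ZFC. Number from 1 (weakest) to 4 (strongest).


Ordering by consistency strength:
1. EFA
2. PRA
3. ZFC
4. ZFC + 'there is an inaccessible cardinal'


PRA=2, ZFC + 'there is an inaccessible cardinal'=4, EFA=1, ZFC=3


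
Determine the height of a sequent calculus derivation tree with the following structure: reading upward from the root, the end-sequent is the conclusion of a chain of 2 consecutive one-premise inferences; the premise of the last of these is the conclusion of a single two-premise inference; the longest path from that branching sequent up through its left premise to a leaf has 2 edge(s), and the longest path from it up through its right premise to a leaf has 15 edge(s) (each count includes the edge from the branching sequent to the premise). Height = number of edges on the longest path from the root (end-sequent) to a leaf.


Longest path through the left premise: 2 edges (measured from the branching sequent)
Longest path through the right premise: 15 edges
Height of the subtree rooted at the branching sequent: max(2, 15) = 15
The branching sequent sits 2 edges above the root (the chain of one-premise inferences), so height = 15 + 2 = 17

17


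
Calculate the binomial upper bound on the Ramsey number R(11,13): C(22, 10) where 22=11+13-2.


R(11,13) <= C(11+13-2, 11-1) = C(22, 10)
C(22, 10) = 22! / (10! * 12!)
= 646646

646646


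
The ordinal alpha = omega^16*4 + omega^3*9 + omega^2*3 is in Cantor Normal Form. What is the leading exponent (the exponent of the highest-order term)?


CNF: omega^16*4 + omega^3*9 + omega^2*3
The leading term is omega^16*4, which has exponent 16.

16


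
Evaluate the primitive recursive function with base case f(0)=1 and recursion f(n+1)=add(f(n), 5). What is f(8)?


f(0) = 1
f(1) = add(f(0), 5) = add(1, 5) = 6
f(2) = add(f(1), 5) = add(6, 5) = 11
f(3) = add(f(2), 5) = add(11, 5) = 16
f(4) = add(f(3), 5) = add(16, 5) = 21
f(5) = add(f(4), 5) = add(21, 5) = 26
f(6) = add(f(5), 5) = add(26, 5) = 31
f(7) = add(f(6), 5) = add(31, 5) = 36
f(8) = add(f(7), 5) = add(36, 5) = 41


41


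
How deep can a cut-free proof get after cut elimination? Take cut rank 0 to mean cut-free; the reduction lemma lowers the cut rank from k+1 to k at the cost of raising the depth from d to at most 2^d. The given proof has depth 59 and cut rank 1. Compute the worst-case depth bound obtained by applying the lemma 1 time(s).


Each rank reduction sends depth d to at most 2^d; cut rank r needs r reductions.
2_0(59) = 59
2_1(59) = 2^59 = 576460752303423488
Cut-free depth bound = 576460752303423488

576460752303423488


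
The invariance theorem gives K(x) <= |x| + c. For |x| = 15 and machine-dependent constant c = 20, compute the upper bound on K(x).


K(x) <= |x| + c = 15 + 20 = 35

35


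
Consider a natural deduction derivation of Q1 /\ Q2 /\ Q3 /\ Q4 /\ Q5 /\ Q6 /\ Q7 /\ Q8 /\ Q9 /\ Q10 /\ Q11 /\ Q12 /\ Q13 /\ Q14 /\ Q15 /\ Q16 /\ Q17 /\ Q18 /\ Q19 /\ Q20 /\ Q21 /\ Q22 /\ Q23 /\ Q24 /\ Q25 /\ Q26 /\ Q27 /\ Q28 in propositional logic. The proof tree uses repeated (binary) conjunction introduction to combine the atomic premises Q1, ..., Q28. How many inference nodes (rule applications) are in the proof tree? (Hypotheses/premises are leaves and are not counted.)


The target conjunction has 28 conjuncts, i.e. 27 binary /\ connectives.
Each conjunction-intro joins two pieces, so 28 atoms require 28-1 = 27 applications.
Total inference nodes = 27

27


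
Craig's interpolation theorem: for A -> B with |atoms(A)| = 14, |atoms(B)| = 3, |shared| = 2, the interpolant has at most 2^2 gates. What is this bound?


Shared atoms = 2
Craig interpolant size bound = 2^2
= 4

4


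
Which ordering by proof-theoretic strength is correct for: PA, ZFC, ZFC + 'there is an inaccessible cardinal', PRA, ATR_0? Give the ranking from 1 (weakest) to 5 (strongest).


Ordering by consistency strength:
1. PRA
2. PA
3. ATR_0
4. ZFC
5. ZFC + 'there is an inaccessible cardinal'


PA=2, ZFC=4, ZFC + 'there is an inaccessible cardinal'=5, PRA=1, ATR_0=3


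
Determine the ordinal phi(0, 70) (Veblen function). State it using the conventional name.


phi(0, 70):
phi(0, beta) = omega^beta by definition.
phi(0, 70) = omega^70

omega^70


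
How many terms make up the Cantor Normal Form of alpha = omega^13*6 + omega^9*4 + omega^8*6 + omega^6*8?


CNF: omega^13*6 + omega^9*4 + omega^8*6 + omega^6*8
Count the summands separated by '+':
  term 1: omega^13*6
  term 2: omega^9*4
  term 3: omega^8*6
  term 4: omega^6*8
Total terms = 4

4


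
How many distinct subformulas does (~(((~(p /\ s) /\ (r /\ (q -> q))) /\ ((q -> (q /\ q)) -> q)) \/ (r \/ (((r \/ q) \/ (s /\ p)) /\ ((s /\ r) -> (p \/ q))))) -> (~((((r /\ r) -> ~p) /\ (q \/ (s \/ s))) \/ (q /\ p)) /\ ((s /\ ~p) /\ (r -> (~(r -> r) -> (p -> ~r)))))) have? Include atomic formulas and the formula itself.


Formula: (~(((~(p /\ s) /\ (r /\ (q -> q))) /\ ((q -> (q /\ q)) -> q)) \/ (r \/ (((r \/ q) \/ (s /\ p)) /\ ((s /\ r) -> (p \/ q))))) -> (~((((r /\ r) -> ~p) /\ (q \/ (s \/ s))) \/ (q /\ p)) /\ ((s /\ ~p) /\ (r -> (~(r -> r) -> (p -> ~r))))))
Subformulas found:
  1. r
  2. p
  3. q
  4. s
  5. ~p
  6. ~r
  7. (s \/ s)
  8. (q /\ p)
  9. (q /\ q)
  10. (s /\ r)
  11. (r -> r)
  12. (q -> q)
  13. (p /\ s)
  14. (s /\ p)
  15. (r /\ r)
  16. (r \/ q)
  17. (p \/ q)
  18. (s /\ ~p)
  19. ~(p /\ s)
  20. ~(r -> r)
  21. (p -> ~r)
  22. (q \/ (s \/ s))
  23. (q -> (q /\ q))
  24. (r /\ (q -> q))
  25. ((r /\ r) -> ~p)
  26. ((r \/ q) \/ (s /\ p))
  27. ((s /\ r) -> (p \/ q))
  28. ((q -> (q /\ q)) -> q)
  29. (~(r -> r) -> (p -> ~r))
  30. (~(p /\ s) /\ (r /\ (q -> q)))
  31. (r -> (~(r -> r) -> (p -> ~r)))
  32. (((r /\ r) -> ~p) /\ (q \/ (s \/ s)))
  33. ((s /\ ~p) /\ (r -> (~(r -> r) -> (p -> ~r))))
  34. (((r \/ q) \/ (s /\ p)) /\ ((s /\ r) -> (p \/ q)))
  35. ((((r /\ r) -> ~p) /\ (q \/ (s \/ s))) \/ (q /\ p))
  36. ~((((r /\ r) -> ~p) /\ (q \/ (s \/ s))) \/ (q /\ p))
  37. (r \/ (((r \/ q) \/ (s /\ p)) /\ ((s /\ r) -> (p \/ q))))
  38. ((~(p /\ s) /\ (r /\ (q -> q))) /\ ((q -> (q /\ q)) -> q))
  39. (~((((r /\ r) -> ~p) /\ (q \/ (s \/ s))) \/ (q /\ p)) /\ ((s /\ ~p) /\ (r -> (~(r -> r) -> (p -> ~r)))))
  40. (((~(p /\ s) /\ (r /\ (q -> q))) /\ ((q -> (q /\ q)) -> q)) \/ (r \/ (((r \/ q) \/ (s /\ p)) /\ ((s /\ r) -> (p \/ q)))))
  41. ~(((~(p /\ s) /\ (r /\ (q -> q))) /\ ((q -> (q /\ q)) -> q)) \/ (r \/ (((r \/ q) \/ (s /\ p)) /\ ((s /\ r) -> (p \/ q)))))
  42. (~(((~(p /\ s) /\ (r /\ (q -> q))) /\ ((q -> (q /\ q)) -> q)) \/ (r \/ (((r \/ q) \/ (s /\ p)) /\ ((s /\ r) -> (p \/ q))))) -> (~((((r /\ r) -> ~p) /\ (q \/ (s \/ s))) \/ (q /\ p)) /\ ((s /\ ~p) /\ (r -> (~(r -> r) -> (p -> ~r))))))
Total distinct subformulas = 42

42


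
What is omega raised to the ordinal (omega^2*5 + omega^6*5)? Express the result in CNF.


omega^(omega^2*5 + omega^6*5):
In ordinal addition a term is absorbed by a following term of strictly larger exponent: 2 < 6, so omega^2*5 + omega^6*5 = omega^6*5.
omega raised to a CNF ordinal is a single CNF term: Result = omega^(omega^6*5)

omega^(omega^6*5)


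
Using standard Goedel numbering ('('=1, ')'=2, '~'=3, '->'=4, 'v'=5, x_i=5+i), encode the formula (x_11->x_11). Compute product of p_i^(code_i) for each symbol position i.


Formula: (x_11->x_11)
Symbol codes: [1, 16, 4, 16, 2]
Primes: [2, 3, 5, 7, 11]
p_1^1 = 2^1 = 2
p_2^16 = 3^16 = 43046721
p_3^4 = 5^4 = 625
p_4^16 = 7^16 = 33232930569601
p_5^2 = 11^2 = 121
Product = 216373514399100280908551250

216373514399100280908551250


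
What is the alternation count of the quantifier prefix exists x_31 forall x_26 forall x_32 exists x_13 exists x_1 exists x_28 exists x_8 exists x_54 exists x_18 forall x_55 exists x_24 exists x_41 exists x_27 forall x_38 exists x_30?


Walk the prefix and count type changes:
  position 1: exists -> forall <-- alternation
  position 2: forall -> forall
  position 3: forall -> exists <-- alternation
  position 4: exists -> exists
  position 5: exists -> exists
  position 6: exists -> exists
  position 7: exists -> exists
  position 8: exists -> exists
  position 9: exists -> forall <-- alternation
  position 10: forall -> exists <-- alternation
  position 11: exists -> exists
  position 12: exists -> exists
  position 13: exists -> forall <-- alternation
  position 14: forall -> exists <-- alternation
Total alternations = 6

6


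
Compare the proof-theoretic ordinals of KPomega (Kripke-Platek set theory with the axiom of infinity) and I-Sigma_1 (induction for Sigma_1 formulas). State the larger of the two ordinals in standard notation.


Proof-theoretic ordinal of KPomega (Kripke-Platek set theory with the axiom of infinity): psi_0(epsilon_{Omega+1})
Proof-theoretic ordinal of I-Sigma_1 (induction for Sigma_1 formulas): omega^omega
Comparing: omega^omega < psi_0(epsilon_{Omega+1}).
The larger ordinal is psi_0(epsilon_{Omega+1}) (from KPomega (Kripke-Platek set theory with the axiom of infinity)).

psi_0(epsilon_{Omega+1})


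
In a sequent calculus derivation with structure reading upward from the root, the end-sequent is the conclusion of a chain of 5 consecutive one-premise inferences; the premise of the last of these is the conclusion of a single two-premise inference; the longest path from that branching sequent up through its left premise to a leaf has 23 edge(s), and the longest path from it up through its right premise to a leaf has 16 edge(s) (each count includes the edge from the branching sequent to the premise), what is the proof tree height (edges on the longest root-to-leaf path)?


Longest path through the left premise: 23 edges (measured from the branching sequent)
Longest path through the right premise: 16 edges
Height of the subtree rooted at the branching sequent: max(23, 16) = 23
The branching sequent sits 5 edges above the root (the chain of one-premise inferences), so height = 23 + 5 = 28

28


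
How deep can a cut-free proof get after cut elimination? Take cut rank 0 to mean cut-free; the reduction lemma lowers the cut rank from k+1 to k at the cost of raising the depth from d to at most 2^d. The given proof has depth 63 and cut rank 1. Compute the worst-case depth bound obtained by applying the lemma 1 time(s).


Each rank reduction sends depth d to at most 2^d; cut rank r needs r reductions.
2_0(63) = 63
2_1(63) = 2^63 = 9223372036854775808
Cut-free depth bound = 9223372036854775808

9223372036854775808


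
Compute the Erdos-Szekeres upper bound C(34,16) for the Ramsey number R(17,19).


R(17,19) <= C(17+19-2, 17-1) = C(34, 16)
C(34, 16) = 34! / (16! * 18!)
= 2203961430

2203961430


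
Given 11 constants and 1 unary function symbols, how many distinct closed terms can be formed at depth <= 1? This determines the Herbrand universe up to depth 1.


Herbrand terms by depth:
Depth 0: 11 constants
Depth 1: 11 new terms (running total: 22)
Total distinct ground terms = 22

22


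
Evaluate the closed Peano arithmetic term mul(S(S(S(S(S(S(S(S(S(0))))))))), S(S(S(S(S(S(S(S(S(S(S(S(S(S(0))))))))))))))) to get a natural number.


mul(S^9(0), S^14(0)):
S^9(0) = 9
S^14(0) = 14
9 * 14 = 126

126


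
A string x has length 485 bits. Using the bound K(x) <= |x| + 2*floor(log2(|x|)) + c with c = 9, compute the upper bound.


floor(log2(485)) = 8
2 * 8 = 16
K(x) <= 485 + 16 + 9 = 510

510


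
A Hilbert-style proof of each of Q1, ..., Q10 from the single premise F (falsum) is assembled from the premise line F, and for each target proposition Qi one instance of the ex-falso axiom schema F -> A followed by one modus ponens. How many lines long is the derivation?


Ex falso, line by line:
- 1 premise line (F)
- 10 targets, each needing 1 axiom instance (F -> Qi) + 1 MP = 2 lines: 2 * 10 = 20
Total = 1 + 20 = 21 lines.

21


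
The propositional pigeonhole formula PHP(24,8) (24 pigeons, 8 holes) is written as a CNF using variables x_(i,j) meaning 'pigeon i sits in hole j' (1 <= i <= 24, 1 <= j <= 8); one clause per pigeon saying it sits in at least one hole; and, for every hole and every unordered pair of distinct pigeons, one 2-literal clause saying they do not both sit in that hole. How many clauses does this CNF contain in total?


PHP(24,8): 24 pigeons, 8 holes, 24*8 = 192 variables.
- pigeon clauses: one per pigeon -> 24 clauses
- hole clauses: 8 holes * C(24,2) = 8 * 276 -> 2208 clauses
Total clauses = 24 + 2208 = 2232

2232


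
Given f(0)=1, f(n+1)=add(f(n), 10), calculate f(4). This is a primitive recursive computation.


f(0) = 1
f(1) = add(f(0), 10) = add(1, 10) = 11
f(2) = add(f(1), 10) = add(11, 10) = 21
f(3) = add(f(2), 10) = add(21, 10) = 31
f(4) = add(f(3), 10) = add(31, 10) = 41


41


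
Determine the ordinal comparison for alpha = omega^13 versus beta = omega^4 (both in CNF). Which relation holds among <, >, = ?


Compare term by term from highest exponent:
alpha = omega^13
beta = omega^4
Term 1: alpha has omega^13*1, beta has omega^4*1
Result: alpha > beta

alpha > beta


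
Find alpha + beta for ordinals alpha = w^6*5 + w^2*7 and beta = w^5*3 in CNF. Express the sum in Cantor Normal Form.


Ordinal addition (w^6*5 + w^2*7) + w^5*3:
alpha's leading term has exponent 6 > beta's exponent 5, so it survives.
alpha's tail term has exponent 2 < beta's exponent 5, so it is absorbed by beta.
In ordinal addition, any term followed by a strictly larger-exponent term is absorbed.
Result = w^6*5 + w^5*3

w^6*5 + w^5*3


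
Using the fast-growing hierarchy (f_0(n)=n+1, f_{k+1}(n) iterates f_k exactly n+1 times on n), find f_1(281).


f_1(281) = f_0^282(281)
f_0 adds 1 each time, applied 282 times.
f_1(281) = 281 + 282 = 563

563


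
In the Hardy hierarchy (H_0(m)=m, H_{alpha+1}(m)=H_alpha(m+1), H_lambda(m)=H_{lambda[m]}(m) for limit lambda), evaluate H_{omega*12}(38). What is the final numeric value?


H_{omega*12}(38):
For the Hardy hierarchy, H_{omega*k}(n) = 2^k * n.
2^12 = 4096.
4096 * 38 = 155648

155648


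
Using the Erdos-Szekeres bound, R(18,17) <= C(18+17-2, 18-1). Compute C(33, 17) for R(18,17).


R(18,17) <= C(18+17-2, 18-1) = C(33, 17)
C(33, 17) = 33! / (17! * 16!)
= 1166803110

1166803110


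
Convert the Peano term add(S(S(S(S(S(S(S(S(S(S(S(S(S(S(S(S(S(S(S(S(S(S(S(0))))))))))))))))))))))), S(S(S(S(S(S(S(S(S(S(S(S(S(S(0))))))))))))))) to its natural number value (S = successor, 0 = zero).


add(S^23(0), S^14(0)):
S^23(0) = 23
S^14(0) = 14
23 + 14 = 37

37


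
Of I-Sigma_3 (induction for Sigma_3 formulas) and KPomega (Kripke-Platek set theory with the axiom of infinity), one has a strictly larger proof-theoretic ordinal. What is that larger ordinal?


Proof-theoretic ordinal of I-Sigma_3 (induction for Sigma_3 formulas): omega^(omega^(omega^omega))
Proof-theoretic ordinal of KPomega (Kripke-Platek set theory with the axiom of infinity): psi_0(epsilon_{Omega+1})
Comparing: omega^(omega^(omega^omega)) < psi_0(epsilon_{Omega+1}).
The larger ordinal is psi_0(epsilon_{Omega+1}) (from KPomega (Kripke-Platek set theory with the axiom of infinity)).

psi_0(epsilon_{Omega+1})


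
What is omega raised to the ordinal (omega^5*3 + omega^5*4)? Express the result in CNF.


omega^(omega^5*3 + omega^5*4):
Both terms of the exponent have the same exponent 5, so they merge: omega^5*3 + omega^5*4 = omega^5*(3+4) = omega^5*7.
omega raised to a CNF ordinal is a single CNF term: Result = omega^(omega^5*7)

omega^(omega^5*7)


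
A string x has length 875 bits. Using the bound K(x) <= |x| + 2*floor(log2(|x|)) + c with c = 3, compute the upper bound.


floor(log2(875)) = 9
2 * 9 = 18
K(x) <= 875 + 18 + 3 = 896

896


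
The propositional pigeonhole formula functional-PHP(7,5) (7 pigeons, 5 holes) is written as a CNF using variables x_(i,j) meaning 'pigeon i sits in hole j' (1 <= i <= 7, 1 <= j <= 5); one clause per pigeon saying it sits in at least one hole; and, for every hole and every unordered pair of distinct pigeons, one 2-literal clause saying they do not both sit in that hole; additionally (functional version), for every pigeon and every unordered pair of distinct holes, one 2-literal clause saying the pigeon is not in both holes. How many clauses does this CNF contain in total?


functional-PHP(7,5): 7 pigeons, 5 holes, 7*5 = 35 variables.
- pigeon clauses: one per pigeon -> 7 clauses
- hole clauses: 5 holes * C(7,2) = 5 * 21 -> 105 clauses
- functional clauses: 7 pigeons * C(5,2) = 7 * 10 -> 70 clauses
Total clauses = 7 + 105 + 70 = 182

182


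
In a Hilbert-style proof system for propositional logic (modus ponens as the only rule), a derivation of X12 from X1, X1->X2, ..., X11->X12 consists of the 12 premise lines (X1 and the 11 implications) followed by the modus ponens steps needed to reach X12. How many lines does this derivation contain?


We have 12 premise lines: X1 and 11 implications.
Each implication is detached once by MP, giving 11 MP lines.
12 premise lines + 11 MP lines = 23 total lines.

23


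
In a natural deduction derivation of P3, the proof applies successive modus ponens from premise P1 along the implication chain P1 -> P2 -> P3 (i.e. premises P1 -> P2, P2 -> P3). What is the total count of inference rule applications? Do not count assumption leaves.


We have a chain: P1 -> P2 -> P3.
Each modus ponens application produces the next variable.
The chain has 3 propositions, so 3-1 = 2 modus ponens steps.
Total inference nodes = 2

2


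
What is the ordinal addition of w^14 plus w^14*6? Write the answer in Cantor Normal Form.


Ordinal addition w^14 + w^14*6:
Both terms have the same exponent 14.
w^e*c + w^e*d = w^e*(c+d).
Result = w^14*(1+6) = w^14*7

w^14*7


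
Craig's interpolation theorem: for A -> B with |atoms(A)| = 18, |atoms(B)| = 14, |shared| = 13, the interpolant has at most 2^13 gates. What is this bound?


Shared atoms = 13
Craig interpolant size bound = 2^13
= 8192

8192


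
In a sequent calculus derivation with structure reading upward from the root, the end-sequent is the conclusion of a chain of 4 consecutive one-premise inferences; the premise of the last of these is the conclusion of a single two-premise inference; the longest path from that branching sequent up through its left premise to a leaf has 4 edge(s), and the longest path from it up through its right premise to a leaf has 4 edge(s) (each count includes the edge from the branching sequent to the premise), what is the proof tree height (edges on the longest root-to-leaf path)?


Longest path through the left premise: 4 edges (measured from the branching sequent)
Longest path through the right premise: 4 edges
Height of the subtree rooted at the branching sequent: max(4, 4) = 4
The branching sequent sits 4 edges above the root (the chain of one-premise inferences), so height = 4 + 4 = 8

8


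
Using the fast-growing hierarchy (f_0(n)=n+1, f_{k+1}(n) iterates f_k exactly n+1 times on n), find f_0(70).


f_0(70) = 70 + 1 = 71

71


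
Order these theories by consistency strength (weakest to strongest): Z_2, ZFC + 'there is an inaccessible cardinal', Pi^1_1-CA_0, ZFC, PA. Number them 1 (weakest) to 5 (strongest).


Ordering by consistency strength:
1. PA
2. Pi^1_1-CA_0
3. Z_2
4. ZFC
5. ZFC + 'there is an inaccessible cardinal'


Z_2=3, ZFC + 'there is an inaccessible cardinal'=5, Pi^1_1-CA_0=2, ZFC=4, PA=1


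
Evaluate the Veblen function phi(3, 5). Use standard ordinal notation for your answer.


phi(3, 5):
phi(3, beta) = eta_beta (the beta-th eta number, fixed point of zeta).
phi(3, 5) = eta_5

eta_5


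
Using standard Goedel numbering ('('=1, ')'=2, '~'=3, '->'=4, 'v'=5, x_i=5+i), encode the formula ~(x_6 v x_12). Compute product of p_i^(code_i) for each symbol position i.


Formula: ~(x_6 v x_12)
Symbol codes: [3, 1, 11, 5, 17, 2]
Primes: [2, 3, 5, 7, 11, 13]
p_1^3 = 2^3 = 8
p_2^1 = 3^1 = 3
p_3^11 = 5^11 = 48828125
p_4^5 = 7^5 = 16807
p_5^17 = 11^17 = 505447028499293771
p_6^2 = 13^2 = 169
Product = 1682417750566300241196437109375000

1682417750566300241196437109375000


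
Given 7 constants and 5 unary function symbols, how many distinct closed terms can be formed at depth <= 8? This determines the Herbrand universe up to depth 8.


Herbrand terms by depth:
Depth 0: 7 constants
Depth 1: 35 new terms (running total: 42)
Depth 2: 175 new terms (running total: 217)
Depth 3: 875 new terms (running total: 1092)
Depth 4: 4375 new terms (running total: 5467)
Depth 5: 21875 new terms (running total: 27342)
Depth 6: 109375 new terms (running total: 136717)
Depth 7: 546875 new terms (running total: 683592)
Depth 8: 2734375 new terms (running total: 3417967)
Total distinct ground terms = 3417967

3417967


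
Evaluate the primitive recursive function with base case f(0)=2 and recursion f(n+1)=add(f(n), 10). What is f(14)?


f(0) = 2
f(1) = add(f(0), 10) = add(2, 10) = 12
f(2) = add(f(1), 10) = add(12, 10) = 22
f(3) = add(f(2), 10) = add(22, 10) = 32
f(4) = add(f(3), 10) = add(32, 10) = 42
f(5) = add(f(4), 10) = add(42, 10) = 52
f(6) = add(f(5), 10) = add(52, 10) = 62
f(7) = add(f(6), 10) = add(62, 10) = 72
f(8) = add(f(7), 10) = add(72, 10) = 82
f(9) = add(f(8), 10) = add(82, 10) = 92
f(10) = add(f(9), 10) = add(92, 10) = 102
f(11) = add(f(10), 10) = add(102, 10) = 112
f(12) = add(f(11), 10) = add(112, 10) = 122
f(13) = add(f(12), 10) = add(122, 10) = 132
f(14) = add(f(13), 10) = add(132, 10) = 142


142


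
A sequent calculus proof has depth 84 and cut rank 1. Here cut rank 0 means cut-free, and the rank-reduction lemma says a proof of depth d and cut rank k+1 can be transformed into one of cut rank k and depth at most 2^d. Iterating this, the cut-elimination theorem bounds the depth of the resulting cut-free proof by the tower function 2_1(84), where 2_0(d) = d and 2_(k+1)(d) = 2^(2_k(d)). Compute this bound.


Each rank reduction sends depth d to at most 2^d; cut rank r needs r reductions.
2_0(84) = 84
2_1(84) = 2^84 = 19342813113834066795298816
Cut-free depth bound = 19342813113834066795298816

19342813113834066795298816


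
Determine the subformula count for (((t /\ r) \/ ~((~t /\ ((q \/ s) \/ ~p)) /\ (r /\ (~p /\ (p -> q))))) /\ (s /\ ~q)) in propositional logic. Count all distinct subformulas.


Formula: (((t /\ r) \/ ~((~t /\ ((q \/ s) \/ ~p)) /\ (r /\ (~p /\ (p -> q))))) /\ (s /\ ~q))
Subformulas found:
  1. r
  2. q
  3. s
  4. t
  5. p
  6. ~t
  7. ~p
  8. ~q
  9. (t /\ r)
  10. (q \/ s)
  11. (p -> q)
  12. (s /\ ~q)
  13. (~p /\ (p -> q))
  14. ((q \/ s) \/ ~p)
  15. (r /\ (~p /\ (p -> q)))
  16. (~t /\ ((q \/ s) \/ ~p))
  17. ((~t /\ ((q \/ s) \/ ~p)) /\ (r /\ (~p /\ (p -> q))))
  18. ~((~t /\ ((q \/ s) \/ ~p)) /\ (r /\ (~p /\ (p -> q))))
  19. ((t /\ r) \/ ~((~t /\ ((q \/ s) \/ ~p)) /\ (r /\ (~p /\ (p -> q)))))
  20. (((t /\ r) \/ ~((~t /\ ((q \/ s) \/ ~p)) /\ (r /\ (~p /\ (p -> q))))) /\ (s /\ ~q))
Total distinct subformulas = 20

20


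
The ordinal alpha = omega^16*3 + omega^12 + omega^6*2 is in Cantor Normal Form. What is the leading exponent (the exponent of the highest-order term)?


CNF: omega^16*3 + omega^12 + omega^6*2
The leading term is omega^16*3, which has exponent 16.

16


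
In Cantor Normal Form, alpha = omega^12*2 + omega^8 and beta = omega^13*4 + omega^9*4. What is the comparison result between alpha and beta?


Compare term by term from highest exponent:
alpha = omega^12*2 + omega^8
beta = omega^13*4 + omega^9*4
Term 1: alpha has omega^12*2, beta has omega^13*4
Term 2: alpha has omega^8*1, beta has omega^9*4
Result: alpha < beta

alpha < beta


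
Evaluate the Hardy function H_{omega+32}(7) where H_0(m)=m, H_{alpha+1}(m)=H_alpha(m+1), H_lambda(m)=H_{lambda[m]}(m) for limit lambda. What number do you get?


H_{omega+32}(7):
Unwind the 32 successor steps: H_{omega+32}(7) = H_omega(7+32) = H_omega(39).
H_omega(m) = H_m(m) = m + m = 2m.
Result = 2 * 39 = 78

78


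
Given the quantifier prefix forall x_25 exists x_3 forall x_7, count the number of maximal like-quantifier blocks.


Alternations = 2.
Blocks = alternations + 1 = 3

3


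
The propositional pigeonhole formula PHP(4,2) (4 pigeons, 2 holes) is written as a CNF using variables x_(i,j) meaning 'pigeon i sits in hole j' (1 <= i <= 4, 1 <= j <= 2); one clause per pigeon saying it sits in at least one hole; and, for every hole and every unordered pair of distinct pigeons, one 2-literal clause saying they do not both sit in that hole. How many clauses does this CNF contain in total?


PHP(4,2): 4 pigeons, 2 holes, 4*2 = 8 variables.
- pigeon clauses: one per pigeon -> 4 clauses
- hole clauses: 2 holes * C(4,2) = 2 * 6 -> 12 clauses
Total clauses = 4 + 12 = 16

16


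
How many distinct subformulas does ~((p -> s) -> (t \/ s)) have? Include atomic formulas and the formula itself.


Formula: ~((p -> s) -> (t \/ s))
Subformulas found:
  1. s
  2. p
  3. t
  4. (p -> s)
  5. (t \/ s)
  6. ((p -> s) -> (t \/ s))
  7. ~((p -> s) -> (t \/ s))
Total distinct subformulas = 7

7


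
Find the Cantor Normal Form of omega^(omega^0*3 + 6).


omega^(omega^0*3 + 6):
omega^0 = 1, so the exponent is 3 + 6 = 9 (finite ordinal addition).
Result = omega^9, already a single CNF term.

omega^9


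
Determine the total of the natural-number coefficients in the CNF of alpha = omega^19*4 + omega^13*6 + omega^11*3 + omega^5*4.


CNF: omega^19*4 + omega^13*6 + omega^11*3 + omega^5*4
Coefficients: 4 + 6 + 3 + 4 = 17

17


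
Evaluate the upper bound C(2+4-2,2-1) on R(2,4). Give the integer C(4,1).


R(2,4) <= C(2+4-2, 2-1) = C(4, 1)
C(4, 1) = 4! / (1! * 3!)
= 4

4


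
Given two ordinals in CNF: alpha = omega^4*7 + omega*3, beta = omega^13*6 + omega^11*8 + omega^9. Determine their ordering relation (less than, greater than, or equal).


Compare term by term from highest exponent:
alpha = omega^4*7 + omega*3
beta = omega^13*6 + omega^11*8 + omega^9
Term 1: alpha has omega^4*7, beta has omega^13*6
Term 2: alpha has omega^1*3, beta has omega^11*8
Term 3: alpha has omega^0*0, beta has omega^9*1
Result: alpha < beta

alpha < beta


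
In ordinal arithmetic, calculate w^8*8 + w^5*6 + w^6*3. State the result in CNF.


Ordinal addition (w^8*8 + w^5*6) + w^6*3:
alpha's leading term has exponent 8 > beta's exponent 6, so it survives.
alpha's tail term has exponent 5 < beta's exponent 6, so it is absorbed by beta.
In ordinal addition, any term followed by a strictly larger-exponent term is absorbed.
Result = w^8*8 + w^6*3

w^8*8 + w^6*3
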